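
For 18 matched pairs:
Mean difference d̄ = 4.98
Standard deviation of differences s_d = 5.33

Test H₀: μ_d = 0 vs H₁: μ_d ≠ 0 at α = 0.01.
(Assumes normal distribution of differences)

Answer: t = 3.9640, reject H₀

Derivation:
df = n - 1 = 17
SE = s_d/√n = 5.33/√18 = 1.2563
t = d̄/SE = 4.98/1.2563 = 3.9640
Critical value: t_{0.005,17} = ±2.898
p-value ≈ 0.0010
Decision: reject H₀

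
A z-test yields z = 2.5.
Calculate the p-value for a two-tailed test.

For z = 2.5:
p = 2×P(Z > |2.5|) = 2×(1 - Φ(2.5)) = 0.0124

Answer: p-value ≈ 0.0124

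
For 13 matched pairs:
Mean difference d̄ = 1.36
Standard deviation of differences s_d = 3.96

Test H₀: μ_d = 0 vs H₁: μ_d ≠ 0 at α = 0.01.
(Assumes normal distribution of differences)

Answer: t = 1.2383, fail to reject H₀

Derivation:
df = n - 1 = 12
SE = s_d/√n = 3.96/√13 = 1.0983
t = d̄/SE = 1.36/1.0983 = 1.2383
Critical value: t_{0.005,12} = ±3.055
p-value ≈ 0.2393
Decision: fail to reject H₀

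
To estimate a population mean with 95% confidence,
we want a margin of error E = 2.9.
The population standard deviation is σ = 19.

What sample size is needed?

z_0.025 = 1.960
n = (z×σ/E)² = (1.960×19/2.9)²
n = 164.9010
Round up: n = 165

Answer: n = 165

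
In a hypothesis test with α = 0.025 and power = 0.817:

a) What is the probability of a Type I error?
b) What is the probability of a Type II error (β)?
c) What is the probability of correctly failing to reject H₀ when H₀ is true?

Answer: a) 0.025, b) 0.183, c) 0.975

Derivation:
a) Type I error probability = α = 0.025
b) Power = P(reject H₀ | H₁ true) = 1 - β = 0.817, so Type II error probability = β = 1 - Power = 0.183
c) P(fail to reject H₀ | H₀ true) = 1 - α = 0.975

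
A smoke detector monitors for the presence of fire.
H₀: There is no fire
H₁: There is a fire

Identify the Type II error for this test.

Type I error (α): Rejecting H₀ when H₀ is true
Type II error (β): Failing to reject H₀ when H₁ is true

Answer: The alarm fails to sound when there actually is a fire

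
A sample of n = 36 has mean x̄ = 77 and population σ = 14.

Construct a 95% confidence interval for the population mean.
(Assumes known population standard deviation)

Answer: (72.4267, 81.5733)

Derivation:
Confidence level: 95%, α = 0.05
z_0.025 = 1.960
SE = σ/√n = 14/√36 = 2.3333
Margin of error = 1.960 × 2.3333 = 4.5733
CI: x̄ ± margin = 77 ± 4.5733
CI: (72.4267, 81.5733)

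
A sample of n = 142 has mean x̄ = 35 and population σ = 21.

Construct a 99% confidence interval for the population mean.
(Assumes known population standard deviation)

Confidence level: 99%, α = 0.01
z_0.005 = 2.576
SE = σ/√n = 21/√142 = 1.7623
Margin of error = 2.576 × 1.7623 = 4.5397
CI: x̄ ± margin = 35 ± 4.5397
CI: (30.4603, 39.5397)

Answer: (30.4603, 39.5397)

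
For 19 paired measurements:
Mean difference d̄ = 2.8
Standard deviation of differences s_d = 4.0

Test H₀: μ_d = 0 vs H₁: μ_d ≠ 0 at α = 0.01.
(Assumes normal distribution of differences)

Answer: t = 3.0511, reject H₀

Derivation:
df = n - 1 = 18
SE = s_d/√n = 4.0/√19 = 0.9177
t = d̄/SE = 2.8/0.9177 = 3.0511
Critical value: t_{0.005,18} = ±2.878
p-value ≈ 0.0069
Decision: reject H₀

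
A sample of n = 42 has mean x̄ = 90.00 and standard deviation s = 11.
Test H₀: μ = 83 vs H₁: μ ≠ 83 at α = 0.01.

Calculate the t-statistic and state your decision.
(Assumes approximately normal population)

df = n - 1 = 41
SE = s/√n = 11/√42 = 1.6973
t = (x̄ - μ₀)/SE = (90.00 - 83)/1.6973 = 4.1242
Critical value: t_{0.005,41} = ±2.701
p-value ≈ 0.0002
Decision: reject H₀

Answer: t = 4.1242, reject H₀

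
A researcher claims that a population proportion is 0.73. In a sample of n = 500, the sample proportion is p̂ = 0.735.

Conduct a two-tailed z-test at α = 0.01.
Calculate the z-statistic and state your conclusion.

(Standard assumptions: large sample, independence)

H₀: p = 0.73, H₁: p ≠ 0.73
Standard error: SE = √(p₀(1-p₀)/n) = √(0.73×0.27/500) = 0.019854
z-statistic: z = (p̂ - p₀)/SE = (0.735 - 0.73)/0.019854 = 0.2518
Critical value: z_0.005 = ±2.576
p-value = 0.8012
Decision: fail to reject H₀ at α = 0.01

Answer: z = 0.2518, fail to reject H₀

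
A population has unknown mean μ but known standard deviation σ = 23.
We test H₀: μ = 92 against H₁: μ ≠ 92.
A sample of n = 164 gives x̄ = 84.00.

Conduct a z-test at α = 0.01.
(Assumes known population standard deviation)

Standard error: SE = σ/√n = 23/√164 = 1.7960
z-statistic: z = (x̄ - μ₀)/SE = (84.00 - 92)/1.7960 = -4.4543
Critical value: ±2.576
p-value < 0.0001
Decision: reject H₀

Answer: z = -4.4543, reject H₀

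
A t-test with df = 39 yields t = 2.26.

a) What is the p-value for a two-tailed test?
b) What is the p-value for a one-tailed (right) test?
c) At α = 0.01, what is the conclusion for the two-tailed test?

Using t-distribution with df = 39:
a) Two-tailed: p = 2×P(T > 2.26) = 0.0295
b) One-tailed: p = P(T > 2.26) = 0.0147
c) 0.0295 ≥ 0.01, fail to reject H₀

Answer: a) 0.0295, b) 0.0147, c) fail to reject H₀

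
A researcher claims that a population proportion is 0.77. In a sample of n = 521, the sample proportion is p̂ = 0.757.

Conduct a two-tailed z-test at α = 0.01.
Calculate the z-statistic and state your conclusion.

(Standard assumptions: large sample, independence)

H₀: p = 0.77, H₁: p ≠ 0.77
Standard error: SE = √(p₀(1-p₀)/n) = √(0.77×0.23/521) = 0.018437
z-statistic: z = (p̂ - p₀)/SE = (0.757 - 0.77)/0.018437 = -0.7051
Critical value: z_0.005 = ±2.576
p-value = 0.4807
Decision: fail to reject H₀ at α = 0.01

Answer: z = -0.7051, fail to reject H₀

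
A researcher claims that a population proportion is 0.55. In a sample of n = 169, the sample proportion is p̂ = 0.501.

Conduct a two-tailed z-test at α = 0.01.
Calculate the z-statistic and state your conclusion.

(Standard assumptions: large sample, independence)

H₀: p = 0.55, H₁: p ≠ 0.55
Standard error: SE = √(p₀(1-p₀)/n) = √(0.55×0.45/169) = 0.038269
z-statistic: z = (p̂ - p₀)/SE = (0.501 - 0.55)/0.038269 = -1.2804
Critical value: z_0.005 = ±2.576
p-value = 0.2004
Decision: fail to reject H₀ at α = 0.01

Answer: z = -1.2804, fail to reject H₀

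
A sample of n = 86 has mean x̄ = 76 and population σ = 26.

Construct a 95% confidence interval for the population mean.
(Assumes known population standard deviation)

Confidence level: 95%, α = 0.05
z_0.025 = 1.960
SE = σ/√n = 26/√86 = 2.8037
Margin of error = 1.960 × 2.8037 = 5.4953
CI: x̄ ± margin = 76 ± 5.4953
CI: (70.5047, 81.4953)

Answer: (70.5047, 81.4953)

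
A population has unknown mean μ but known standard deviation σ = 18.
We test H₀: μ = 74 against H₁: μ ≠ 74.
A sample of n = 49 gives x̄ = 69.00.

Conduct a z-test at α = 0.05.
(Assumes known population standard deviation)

Answer: z = -1.9445, fail to reject H₀

Derivation:
Standard error: SE = σ/√n = 18/√49 = 2.5714
z-statistic: z = (x̄ - μ₀)/SE = (69.00 - 74)/2.5714 = -1.9445
Critical value: ±1.960
p-value = 0.0518
Decision: fail to reject H₀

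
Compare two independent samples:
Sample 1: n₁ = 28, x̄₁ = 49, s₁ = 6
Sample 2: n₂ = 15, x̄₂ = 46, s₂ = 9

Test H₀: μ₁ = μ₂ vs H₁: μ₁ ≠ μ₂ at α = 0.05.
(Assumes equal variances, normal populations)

Pooled variance: s²_p = [27×6² + 14×9²]/(41) = 51.3659
s_p = 7.1670
SE = s_p×√(1/n₁ + 1/n₂) = 7.1670×√(1/28 + 1/15) = 2.2932
t = (x̄₁ - x̄₂)/SE = (49 - 46)/2.2932 = 1.3082
df = 41, t-critical = ±2.020
Decision: fail to reject H₀

Answer: t = 1.3082, fail to reject H₀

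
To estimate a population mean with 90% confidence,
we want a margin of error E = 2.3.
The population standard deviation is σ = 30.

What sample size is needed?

z_0.05 = 1.645
n = (z×σ/E)² = (1.645×30/2.3)²
n = 460.3823
Round up: n = 461

Answer: n = 461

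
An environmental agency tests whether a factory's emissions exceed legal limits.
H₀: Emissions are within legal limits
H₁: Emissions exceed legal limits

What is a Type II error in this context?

A Type I error (probability α) occurs when we reject a true H₀.
A Type II error (probability β) occurs when we fail to reject a false H₀.

Answer: Failing to cite a factory whose emissions actually exceed the limit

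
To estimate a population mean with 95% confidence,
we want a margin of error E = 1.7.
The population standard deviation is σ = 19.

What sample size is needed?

z_0.025 = 1.960
n = (z×σ/E)² = (1.960×19/1.7)²
n = 479.8677
Round up: n = 480

Answer: n = 480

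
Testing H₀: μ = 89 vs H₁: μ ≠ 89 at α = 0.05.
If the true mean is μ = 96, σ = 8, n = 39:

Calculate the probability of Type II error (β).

SE = σ/√n = 8/√39 = 1.2810
Critical values: μ₀ ± z_0.025×SE = 89 ± 1.960×1.2810
Acceptance region: (86.4892, 91.5108)
Under H₁ (μ = 96): z_high = (91.5108 - 96)/1.2810 = -3.5044, z_low = (86.4892 - 96)/1.2810 = -7.4245
β = P(not reject | H₁) = Φ(-3.5044) - Φ(-7.4245) ≈ 0.0002

Answer: β ≈ 0.0002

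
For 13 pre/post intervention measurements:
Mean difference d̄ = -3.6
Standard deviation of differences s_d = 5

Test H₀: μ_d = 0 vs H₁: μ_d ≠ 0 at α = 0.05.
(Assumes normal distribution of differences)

Answer: t = -2.5959, reject H₀

Derivation:
df = n - 1 = 12
SE = s_d/√n = 5/√13 = 1.3868
t = d̄/SE = -3.6/1.3868 = -2.5959
Critical value: t_{0.025,12} = ±2.179
p-value ≈ 0.0234
Decision: reject H₀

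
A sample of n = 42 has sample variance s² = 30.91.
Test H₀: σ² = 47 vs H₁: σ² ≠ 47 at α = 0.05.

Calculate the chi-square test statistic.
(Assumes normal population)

df = n - 1 = 41
χ² = (n-1)s²/σ₀² = 41×30.91/47 = 26.9640
Critical values: χ²_{0.975,41} = 25.215, χ²_{0.025,41} = 60.561
Rejection region: χ² < 25.215 or χ² > 60.561
Decision: fail to reject H₀

Answer: χ² = 26.9640, fail to reject H₀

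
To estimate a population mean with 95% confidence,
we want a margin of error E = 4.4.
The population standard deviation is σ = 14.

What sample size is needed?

z_0.025 = 1.960
n = (z×σ/E)² = (1.960×14/4.4)²
n = 38.8922
Round up: n = 39

Answer: n = 39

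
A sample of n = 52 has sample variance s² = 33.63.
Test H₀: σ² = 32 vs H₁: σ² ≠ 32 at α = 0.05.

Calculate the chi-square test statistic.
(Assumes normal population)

df = n - 1 = 51
χ² = (n-1)s²/σ₀² = 51×33.63/32 = 53.5978
Critical values: χ²_{0.975,51} = 33.162, χ²_{0.025,51} = 72.616
Rejection region: χ² < 33.162 or χ² > 72.616
Decision: fail to reject H₀

Answer: χ² = 53.5978, fail to reject H₀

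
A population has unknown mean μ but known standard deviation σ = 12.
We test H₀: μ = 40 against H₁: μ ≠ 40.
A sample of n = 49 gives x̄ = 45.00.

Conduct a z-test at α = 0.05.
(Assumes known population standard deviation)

Standard error: SE = σ/√n = 12/√49 = 1.7143
z-statistic: z = (x̄ - μ₀)/SE = (45.00 - 40)/1.7143 = 2.9166
Critical value: ±1.960
p-value = 0.0035
Decision: reject H₀

Answer: z = 2.9166, reject H₀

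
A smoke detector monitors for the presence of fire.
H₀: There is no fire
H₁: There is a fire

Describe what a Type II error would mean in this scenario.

Type I error: rejecting H₀ when it is actually true (false positive).
Type II error: failing to reject H₀ when H₁ is actually true (false negative).

Answer: The alarm fails to sound when there actually is a fire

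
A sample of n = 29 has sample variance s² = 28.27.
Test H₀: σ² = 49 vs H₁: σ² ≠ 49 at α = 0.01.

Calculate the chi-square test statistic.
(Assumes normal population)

df = n - 1 = 28
χ² = (n-1)s²/σ₀² = 28×28.27/49 = 16.1543
Critical values: χ²_{0.995,28} = 12.461, χ²_{0.005,28} = 50.993
Rejection region: χ² < 12.461 or χ² > 50.993
Decision: fail to reject H₀

Answer: χ² = 16.1543, fail to reject H₀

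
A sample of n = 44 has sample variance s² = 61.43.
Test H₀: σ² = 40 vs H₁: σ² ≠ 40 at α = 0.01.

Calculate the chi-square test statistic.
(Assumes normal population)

Answer: χ² = 66.0373, fail to reject H₀

Derivation:
df = n - 1 = 43
χ² = (n-1)s²/σ₀² = 43×61.43/40 = 66.0373
Critical values: χ²_{0.995,43} = 22.859, χ²_{0.005,43} = 70.616
Rejection region: χ² < 22.859 or χ² > 70.616
Decision: fail to reject H₀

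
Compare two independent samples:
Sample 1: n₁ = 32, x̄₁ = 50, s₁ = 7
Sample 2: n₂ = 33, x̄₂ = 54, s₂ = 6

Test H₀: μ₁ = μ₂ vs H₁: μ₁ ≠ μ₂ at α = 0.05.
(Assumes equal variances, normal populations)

Answer: t = -2.4762, reject H₀

Derivation:
Pooled variance: s²_p = [31×7² + 32×6²]/(63) = 42.3968
s_p = 6.5113
SE = s_p×√(1/n₁ + 1/n₂) = 6.5113×√(1/32 + 1/33) = 1.6154
t = (x̄₁ - x̄₂)/SE = (50 - 54)/1.6154 = -2.4762
df = 63, t-critical = ±1.998
Decision: reject H₀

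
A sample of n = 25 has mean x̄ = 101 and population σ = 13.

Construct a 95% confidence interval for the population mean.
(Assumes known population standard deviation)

Answer: (95.9040, 106.0960)

Derivation:
Confidence level: 95%, α = 0.05
z_0.025 = 1.960
SE = σ/√n = 13/√25 = 2.6000
Margin of error = 1.960 × 2.6000 = 5.0960
CI: x̄ ± margin = 101 ± 5.0960
CI: (95.9040, 106.0960)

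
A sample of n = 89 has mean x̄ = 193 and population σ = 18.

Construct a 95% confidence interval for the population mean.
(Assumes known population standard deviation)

Answer: (189.2603, 196.7397)

Derivation:
Confidence level: 95%, α = 0.05
z_0.025 = 1.960
SE = σ/√n = 18/√89 = 1.9080
Margin of error = 1.960 × 1.9080 = 3.7397
CI: x̄ ± margin = 193 ± 3.7397
CI: (189.2603, 196.7397)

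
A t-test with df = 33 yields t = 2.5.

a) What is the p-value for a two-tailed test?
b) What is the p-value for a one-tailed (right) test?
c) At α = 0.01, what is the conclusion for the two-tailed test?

Using t-distribution with df = 33:
a) Two-tailed: p = 2×P(T > 2.5) = 0.0176
b) One-tailed: p = P(T > 2.5) = 0.0088
c) 0.0176 ≥ 0.01, fail to reject H₀

Answer: a) 0.0176, b) 0.0088, c) fail to reject H₀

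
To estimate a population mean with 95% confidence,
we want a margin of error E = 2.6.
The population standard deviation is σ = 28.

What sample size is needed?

Answer: n = 446

Derivation:
z_0.025 = 1.960
n = (z×σ/E)² = (1.960×28/2.6)²
n = 445.5347
Round up: n = 446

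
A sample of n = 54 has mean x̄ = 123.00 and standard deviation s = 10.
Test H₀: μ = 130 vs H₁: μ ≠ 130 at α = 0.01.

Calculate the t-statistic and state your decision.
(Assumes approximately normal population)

df = n - 1 = 53
SE = s/√n = 10/√54 = 1.3608
t = (x̄ - μ₀)/SE = (123.00 - 130)/1.3608 = -5.1440
Critical value: t_{0.005,53} = ±2.672
p-value < 0.0001
Decision: reject H₀

Answer: t = -5.1440, reject H₀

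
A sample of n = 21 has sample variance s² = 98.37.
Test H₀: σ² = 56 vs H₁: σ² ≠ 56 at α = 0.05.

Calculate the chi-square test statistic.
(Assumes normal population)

df = n - 1 = 20
χ² = (n-1)s²/σ₀² = 20×98.37/56 = 35.1321
Critical values: χ²_{0.975,20} = 9.591, χ²_{0.025,20} = 34.170
Rejection region: χ² < 9.591 or χ² > 34.170
Decision: reject H₀

Answer: χ² = 35.1321, reject H₀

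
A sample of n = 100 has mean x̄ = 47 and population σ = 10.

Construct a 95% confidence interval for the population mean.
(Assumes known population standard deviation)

Confidence level: 95%, α = 0.05
z_0.025 = 1.960
SE = σ/√n = 10/√100 = 1.0000
Margin of error = 1.960 × 1.0000 = 1.9600
CI: x̄ ± margin = 47 ± 1.9600
CI: (45.0400, 48.9600)

Answer: (45.0400, 48.9600)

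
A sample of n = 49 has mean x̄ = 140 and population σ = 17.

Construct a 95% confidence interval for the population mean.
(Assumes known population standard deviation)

Confidence level: 95%, α = 0.05
z_0.025 = 1.960
SE = σ/√n = 17/√49 = 2.4286
Margin of error = 1.960 × 2.4286 = 4.7601
CI: x̄ ± margin = 140 ± 4.7601
CI: (135.2399, 144.7601)

Answer: (135.2399, 144.7601)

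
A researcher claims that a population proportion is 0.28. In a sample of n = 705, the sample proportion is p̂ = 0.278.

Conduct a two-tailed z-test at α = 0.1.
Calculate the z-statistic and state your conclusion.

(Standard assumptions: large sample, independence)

Answer: z = -0.1183, fail to reject H₀

Derivation:
H₀: p = 0.28, H₁: p ≠ 0.28
Standard error: SE = √(p₀(1-p₀)/n) = √(0.28×0.72/705) = 0.016910
z-statistic: z = (p̂ - p₀)/SE = (0.278 - 0.28)/0.016910 = -0.1183
Critical value: z_0.05 = ±1.645
p-value = 0.9058
Decision: fail to reject H₀ at α = 0.1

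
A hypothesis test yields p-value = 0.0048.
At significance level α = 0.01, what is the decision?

Compare p-value to α:
0.0048 < 0.01
Decision: reject H₀

Answer: reject H₀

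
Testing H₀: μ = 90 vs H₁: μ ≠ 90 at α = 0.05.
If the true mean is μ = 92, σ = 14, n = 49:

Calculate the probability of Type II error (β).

Answer: β ≈ 0.8299

Derivation:
SE = σ/√n = 14/√49 = 2.0000
Critical values: μ₀ ± z_0.025×SE = 90 ± 1.960×2.0000
Acceptance region: (86.0800, 93.9200)
Under H₁ (μ = 92): z_high = (93.9200 - 92)/2.0000 = 0.9600, z_low = (86.0800 - 92)/2.0000 = -2.9600
β = P(not reject | H₁) = Φ(0.9600) - Φ(-2.9600) ≈ 0.8299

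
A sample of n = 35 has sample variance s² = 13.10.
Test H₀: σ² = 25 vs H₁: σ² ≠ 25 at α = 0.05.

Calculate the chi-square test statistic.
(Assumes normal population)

Answer: χ² = 17.8160, reject H₀

Derivation:
df = n - 1 = 34
χ² = (n-1)s²/σ₀² = 34×13.10/25 = 17.8160
Critical values: χ²_{0.975,34} = 19.806, χ²_{0.025,34} = 51.966
Rejection region: χ² < 19.806 or χ² > 51.966
Decision: reject H₀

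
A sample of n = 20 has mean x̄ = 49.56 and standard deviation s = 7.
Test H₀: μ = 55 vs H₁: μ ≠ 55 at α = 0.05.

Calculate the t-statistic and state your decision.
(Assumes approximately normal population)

Answer: t = -3.4756, reject H₀

Derivation:
df = n - 1 = 19
SE = s/√n = 7/√20 = 1.5652
t = (x̄ - μ₀)/SE = (49.56 - 55)/1.5652 = -3.4756
Critical value: t_{0.025,19} = ±2.093
p-value ≈ 0.0025
Decision: reject H₀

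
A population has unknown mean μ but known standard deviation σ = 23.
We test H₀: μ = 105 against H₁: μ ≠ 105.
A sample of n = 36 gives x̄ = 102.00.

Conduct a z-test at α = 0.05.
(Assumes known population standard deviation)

Standard error: SE = σ/√n = 23/√36 = 3.8333
z-statistic: z = (x̄ - μ₀)/SE = (102.00 - 105)/3.8333 = -0.7826
Critical value: ±1.960
p-value = 0.4339
Decision: fail to reject H₀

Answer: z = -0.7826, fail to reject H₀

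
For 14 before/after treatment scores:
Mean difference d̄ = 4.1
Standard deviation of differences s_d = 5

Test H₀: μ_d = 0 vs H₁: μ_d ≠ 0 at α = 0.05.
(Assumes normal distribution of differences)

df = n - 1 = 13
SE = s_d/√n = 5/√14 = 1.3363
t = d̄/SE = 4.1/1.3363 = 3.0682
Critical value: t_{0.025,13} = ±2.160
p-value ≈ 0.0090
Decision: reject H₀

Answer: t = 3.0682, reject H₀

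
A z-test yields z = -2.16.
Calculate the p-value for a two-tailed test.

For z = -2.16:
p = 2×P(Z > |-2.16|) = 2×(1 - Φ(2.16)) = 0.0308

Answer: p-value ≈ 0.0308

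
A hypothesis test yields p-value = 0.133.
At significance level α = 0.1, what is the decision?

Answer: fail to reject H₀

Derivation:
Compare p-value to α:
0.133 ≥ 0.1
Decision: fail to reject H₀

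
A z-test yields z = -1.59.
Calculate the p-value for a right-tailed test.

For z = -1.59:
p = P(Z > -1.59) = 1 - Φ(-1.59) = 0.9441

Answer: p-value ≈ 0.9441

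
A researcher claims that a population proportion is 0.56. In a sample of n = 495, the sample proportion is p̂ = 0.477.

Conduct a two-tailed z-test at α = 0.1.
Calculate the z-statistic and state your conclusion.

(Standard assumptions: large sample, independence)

Answer: z = -3.7201, reject H₀

Derivation:
H₀: p = 0.56, H₁: p ≠ 0.56
Standard error: SE = √(p₀(1-p₀)/n) = √(0.56×0.44/495) = 0.022311
z-statistic: z = (p̂ - p₀)/SE = (0.477 - 0.56)/0.022311 = -3.7201
Critical value: z_0.05 = ±1.645
p-value = 0.0002
Decision: reject H₀ at α = 0.1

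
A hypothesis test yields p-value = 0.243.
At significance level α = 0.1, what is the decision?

Answer: fail to reject H₀

Derivation:
Compare p-value to α:
0.243 ≥ 0.1
Decision: fail to reject H₀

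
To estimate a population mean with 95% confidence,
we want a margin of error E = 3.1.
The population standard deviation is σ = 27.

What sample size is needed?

z_0.025 = 1.960
n = (z×σ/E)² = (1.960×27/3.1)²
n = 291.4179
Round up: n = 292

Answer: n = 292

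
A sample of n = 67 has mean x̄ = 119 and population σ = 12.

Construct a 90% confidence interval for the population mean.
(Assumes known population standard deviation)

Answer: (116.5884, 121.4116)

Derivation:
Confidence level: 90%, α = 0.1
z_0.05 = 1.645
SE = σ/√n = 12/√67 = 1.4660
Margin of error = 1.645 × 1.4660 = 2.4116
CI: x̄ ± margin = 119 ± 2.4116
CI: (116.5884, 121.4116)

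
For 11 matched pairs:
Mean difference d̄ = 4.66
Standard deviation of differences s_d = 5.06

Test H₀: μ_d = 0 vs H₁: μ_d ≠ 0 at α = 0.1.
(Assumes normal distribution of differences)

df = n - 1 = 10
SE = s_d/√n = 5.06/√11 = 1.5256
t = d̄/SE = 4.66/1.5256 = 3.0545
Critical value: t_{0.05,10} = ±1.812
p-value ≈ 0.0122
Decision: reject H₀

Answer: t = 3.0545, reject H₀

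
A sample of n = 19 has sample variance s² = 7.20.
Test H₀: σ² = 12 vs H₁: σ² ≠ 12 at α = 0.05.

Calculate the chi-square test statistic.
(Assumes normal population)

Answer: χ² = 10.8000, fail to reject H₀

Derivation:
df = n - 1 = 18
χ² = (n-1)s²/σ₀² = 18×7.20/12 = 10.8000
Critical values: χ²_{0.975,18} = 8.231, χ²_{0.025,18} = 31.526
Rejection region: χ² < 8.231 or χ² > 31.526
Decision: fail to reject H₀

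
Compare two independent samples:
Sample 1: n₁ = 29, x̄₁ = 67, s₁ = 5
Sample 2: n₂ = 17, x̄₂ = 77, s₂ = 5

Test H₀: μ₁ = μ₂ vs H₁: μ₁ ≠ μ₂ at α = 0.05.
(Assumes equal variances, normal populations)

Answer: t = -6.5475, reject H₀

Derivation:
Pooled variance: s²_p = [28×5² + 16×5²]/(44) = 25.0000
s_p = 5.0000
SE = s_p×√(1/n₁ + 1/n₂) = 5.0000×√(1/29 + 1/17) = 1.5273
t = (x̄₁ - x̄₂)/SE = (67 - 77)/1.5273 = -6.5475
df = 44, t-critical = ±2.015
Decision: reject H₀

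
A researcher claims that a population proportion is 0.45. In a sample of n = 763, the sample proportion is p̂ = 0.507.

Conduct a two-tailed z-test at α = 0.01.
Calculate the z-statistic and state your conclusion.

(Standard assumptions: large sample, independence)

Answer: z = 3.1649, reject H₀

Derivation:
H₀: p = 0.45, H₁: p ≠ 0.45
Standard error: SE = √(p₀(1-p₀)/n) = √(0.45×0.55/763) = 0.018010
z-statistic: z = (p̂ - p₀)/SE = (0.507 - 0.45)/0.018010 = 3.1649
Critical value: z_0.005 = ±2.576
p-value = 0.0016
Decision: reject H₀ at α = 0.01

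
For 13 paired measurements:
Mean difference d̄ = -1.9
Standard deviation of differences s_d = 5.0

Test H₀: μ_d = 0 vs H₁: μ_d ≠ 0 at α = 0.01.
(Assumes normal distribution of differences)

df = n - 1 = 12
SE = s_d/√n = 5.0/√13 = 1.3868
t = d̄/SE = -1.9/1.3868 = -1.3701
Critical value: t_{0.005,12} = ±3.055
p-value ≈ 0.1957
Decision: fail to reject H₀

Answer: t = -1.3701, fail to reject H₀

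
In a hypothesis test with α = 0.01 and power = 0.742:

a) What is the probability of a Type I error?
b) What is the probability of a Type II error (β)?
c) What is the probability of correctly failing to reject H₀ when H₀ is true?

a) Type I error probability = α = 0.01
b) Power = P(reject H₀ | H₁ true) = 1 - β = 0.742, so Type II error probability = β = 1 - Power = 0.258
c) P(fail to reject H₀ | H₀ true) = 1 - α = 0.99

Answer: a) 0.01, b) 0.258, c) 0.99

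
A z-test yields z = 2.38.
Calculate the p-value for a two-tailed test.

Answer: p-value ≈ 0.0173

Derivation:
For z = 2.38:
p = 2×P(Z > |2.38|) = 2×(1 - Φ(2.38)) = 0.0173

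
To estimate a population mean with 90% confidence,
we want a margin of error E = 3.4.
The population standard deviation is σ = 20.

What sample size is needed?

Answer: n = 94

Derivation:
z_0.05 = 1.645
n = (z×σ/E)² = (1.645×20/3.4)²
n = 93.6341
Round up: n = 94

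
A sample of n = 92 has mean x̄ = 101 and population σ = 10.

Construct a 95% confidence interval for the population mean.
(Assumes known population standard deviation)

Confidence level: 95%, α = 0.05
z_0.025 = 1.960
SE = σ/√n = 10/√92 = 1.0426
Margin of error = 1.960 × 1.0426 = 2.0435
CI: x̄ ± margin = 101 ± 2.0435
CI: (98.9565, 103.0435)

Answer: (98.9565, 103.0435)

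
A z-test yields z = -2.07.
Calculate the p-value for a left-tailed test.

For z = -2.07:
p = P(Z < -2.07) = Φ(-2.07) = 0.0192

Answer: p-value ≈ 0.0192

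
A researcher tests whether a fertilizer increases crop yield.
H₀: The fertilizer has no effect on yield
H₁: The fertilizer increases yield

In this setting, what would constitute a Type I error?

Answer: Concluding the fertilizer works when it doesn't

Derivation:
Type I error: rejecting H₀ when it is actually true (false positive).
Type II error: failing to reject H₀ when H₁ is actually true (false negative).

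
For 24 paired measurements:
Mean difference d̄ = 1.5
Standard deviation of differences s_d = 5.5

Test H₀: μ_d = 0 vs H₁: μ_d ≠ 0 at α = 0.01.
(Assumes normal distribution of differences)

df = n - 1 = 23
SE = s_d/√n = 5.5/√24 = 1.1227
t = d̄/SE = 1.5/1.1227 = 1.3361
Critical value: t_{0.005,23} = ±2.807
p-value ≈ 0.1946
Decision: fail to reject H₀

Answer: t = 1.3361, fail to reject H₀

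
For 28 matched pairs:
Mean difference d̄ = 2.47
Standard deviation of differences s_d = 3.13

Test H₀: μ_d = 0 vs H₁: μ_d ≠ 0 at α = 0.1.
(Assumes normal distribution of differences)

df = n - 1 = 27
SE = s_d/√n = 3.13/√28 = 0.5915
t = d̄/SE = 2.47/0.5915 = 4.1758
Critical value: t_{0.05,27} = ±1.703
p-value ≈ 0.0003
Decision: reject H₀

Answer: t = 4.1758, reject H₀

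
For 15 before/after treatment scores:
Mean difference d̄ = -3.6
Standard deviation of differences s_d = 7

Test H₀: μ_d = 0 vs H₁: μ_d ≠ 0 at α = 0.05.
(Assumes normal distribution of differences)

Answer: t = -1.9918, fail to reject H₀

Derivation:
df = n - 1 = 14
SE = s_d/√n = 7/√15 = 1.8074
t = d̄/SE = -3.6/1.8074 = -1.9918
Critical value: t_{0.025,14} = ±2.145
p-value ≈ 0.0663
Decision: fail to reject H₀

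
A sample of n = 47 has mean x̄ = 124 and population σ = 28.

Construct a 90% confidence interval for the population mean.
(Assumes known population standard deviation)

Answer: (117.2815, 130.7185)

Derivation:
Confidence level: 90%, α = 0.1
z_0.05 = 1.645
SE = σ/√n = 28/√47 = 4.0842
Margin of error = 1.645 × 4.0842 = 6.7185
CI: x̄ ± margin = 124 ± 6.7185
CI: (117.2815, 130.7185)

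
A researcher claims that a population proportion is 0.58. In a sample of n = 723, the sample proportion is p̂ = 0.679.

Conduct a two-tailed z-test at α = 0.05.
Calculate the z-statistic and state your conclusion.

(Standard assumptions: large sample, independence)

H₀: p = 0.58, H₁: p ≠ 0.58
Standard error: SE = √(p₀(1-p₀)/n) = √(0.58×0.42/723) = 0.018356
z-statistic: z = (p̂ - p₀)/SE = (0.679 - 0.58)/0.018356 = 5.3933
Critical value: z_0.025 = ±1.960
p-value < 0.0001
Decision: reject H₀ at α = 0.05

Answer: z = 5.3933, reject H₀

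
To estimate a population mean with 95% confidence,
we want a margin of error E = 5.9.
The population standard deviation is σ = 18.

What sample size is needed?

Answer: n = 36

Derivation:
z_0.025 = 1.960
n = (z×σ/E)² = (1.960×18/5.9)²
n = 35.7563
Round up: n = 36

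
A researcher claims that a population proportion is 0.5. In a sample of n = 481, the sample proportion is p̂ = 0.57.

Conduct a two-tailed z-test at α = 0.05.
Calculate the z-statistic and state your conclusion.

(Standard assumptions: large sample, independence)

H₀: p = 0.5, H₁: p ≠ 0.5
Standard error: SE = √(p₀(1-p₀)/n) = √(0.5×0.5/481) = 0.022798
z-statistic: z = (p̂ - p₀)/SE = (0.57 - 0.5)/0.022798 = 3.0704
Critical value: z_0.025 = ±1.960
p-value = 0.0021
Decision: reject H₀ at α = 0.05

Answer: z = 3.0704, reject H₀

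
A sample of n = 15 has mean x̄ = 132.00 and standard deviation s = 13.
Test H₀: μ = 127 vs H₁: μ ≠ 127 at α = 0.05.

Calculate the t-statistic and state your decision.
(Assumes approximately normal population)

df = n - 1 = 14
SE = s/√n = 13/√15 = 3.3566
t = (x̄ - μ₀)/SE = (132.00 - 127)/3.3566 = 1.4896
Critical value: t_{0.025,14} = ±2.145
p-value ≈ 0.1585
Decision: fail to reject H₀

Answer: t = 1.4896, fail to reject H₀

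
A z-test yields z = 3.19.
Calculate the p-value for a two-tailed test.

Answer: p-value ≈ 0.0014

Derivation:
For z = 3.19:
p = 2×P(Z > |3.19|) = 2×(1 - Φ(3.19)) = 0.0014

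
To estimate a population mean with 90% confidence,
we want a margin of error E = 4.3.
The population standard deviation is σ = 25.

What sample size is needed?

z_0.05 = 1.645
n = (z×σ/E)² = (1.645×25/4.3)²
n = 91.4692
Round up: n = 92

Answer: n = 92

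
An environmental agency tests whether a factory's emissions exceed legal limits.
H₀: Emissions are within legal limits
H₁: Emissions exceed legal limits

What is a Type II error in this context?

Answer: Failing to cite a factory whose emissions actually exceed the limit

Derivation:
A Type I error (probability α) occurs when we reject a true H₀.
A Type II error (probability β) occurs when we fail to reject a false H₀.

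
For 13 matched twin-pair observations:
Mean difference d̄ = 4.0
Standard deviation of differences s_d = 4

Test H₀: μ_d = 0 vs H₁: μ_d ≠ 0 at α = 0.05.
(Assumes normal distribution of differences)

df = n - 1 = 12
SE = s_d/√n = 4/√13 = 1.1094
t = d̄/SE = 4.0/1.1094 = 3.6056
Critical value: t_{0.025,12} = ±2.179
p-value ≈ 0.0036
Decision: reject H₀

Answer: t = 3.6056, reject H₀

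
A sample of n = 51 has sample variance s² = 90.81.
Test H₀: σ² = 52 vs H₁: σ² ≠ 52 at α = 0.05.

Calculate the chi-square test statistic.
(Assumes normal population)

Answer: χ² = 87.3173, reject H₀

Derivation:
df = n - 1 = 50
χ² = (n-1)s²/σ₀² = 50×90.81/52 = 87.3173
Critical values: χ²_{0.975,50} = 32.357, χ²_{0.025,50} = 71.420
Rejection region: χ² < 32.357 or χ² > 71.420
Decision: reject H₀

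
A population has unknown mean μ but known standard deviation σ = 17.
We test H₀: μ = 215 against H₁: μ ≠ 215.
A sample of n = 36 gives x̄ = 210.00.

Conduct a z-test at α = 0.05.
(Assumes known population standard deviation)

Answer: z = -1.7647, fail to reject H₀

Derivation:
Standard error: SE = σ/√n = 17/√36 = 2.8333
z-statistic: z = (x̄ - μ₀)/SE = (210.00 - 215)/2.8333 = -1.7647
Critical value: ±1.960
p-value = 0.0776
Decision: fail to reject H₀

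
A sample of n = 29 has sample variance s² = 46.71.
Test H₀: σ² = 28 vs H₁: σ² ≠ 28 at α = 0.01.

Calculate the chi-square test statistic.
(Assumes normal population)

df = n - 1 = 28
χ² = (n-1)s²/σ₀² = 28×46.71/28 = 46.7100
Critical values: χ²_{0.995,28} = 12.461, χ²_{0.005,28} = 50.993
Rejection region: χ² < 12.461 or χ² > 50.993
Decision: fail to reject H₀

Answer: χ² = 46.7100, fail to reject H₀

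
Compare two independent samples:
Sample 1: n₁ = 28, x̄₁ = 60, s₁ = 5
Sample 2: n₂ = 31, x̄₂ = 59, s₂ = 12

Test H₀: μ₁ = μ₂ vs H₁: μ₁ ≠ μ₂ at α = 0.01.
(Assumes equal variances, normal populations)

Answer: t = 0.4097, fail to reject H₀

Derivation:
Pooled variance: s²_p = [27×5² + 30×12²]/(57) = 87.6316
s_p = 9.3612
SE = s_p×√(1/n₁ + 1/n₂) = 9.3612×√(1/28 + 1/31) = 2.4406
t = (x̄₁ - x̄₂)/SE = (60 - 59)/2.4406 = 0.4097
df = 57, t-critical = ±2.665
Decision: fail to reject H₀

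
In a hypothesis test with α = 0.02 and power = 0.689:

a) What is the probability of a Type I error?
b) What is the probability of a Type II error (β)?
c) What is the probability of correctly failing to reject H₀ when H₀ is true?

Answer: a) 0.02, b) 0.311, c) 0.98

Derivation:
a) Type I error probability = α = 0.02
b) Power = P(reject H₀ | H₁ true) = 1 - β = 0.689, so Type II error probability = β = 1 - Power = 0.311
c) P(fail to reject H₀ | H₀ true) = 1 - α = 0.98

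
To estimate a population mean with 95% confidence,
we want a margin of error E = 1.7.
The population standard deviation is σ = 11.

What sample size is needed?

Answer: n = 161

Derivation:
z_0.025 = 1.960
n = (z×σ/E)² = (1.960×11/1.7)²
n = 160.8421
Round up: n = 161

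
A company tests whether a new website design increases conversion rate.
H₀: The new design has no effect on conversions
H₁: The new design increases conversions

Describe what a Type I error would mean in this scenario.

A Type I error (probability α) occurs when we reject a true H₀.
A Type II error (probability β) occurs when we fail to reject a false H₀.

Answer: Switching to a new design that doesn't actually help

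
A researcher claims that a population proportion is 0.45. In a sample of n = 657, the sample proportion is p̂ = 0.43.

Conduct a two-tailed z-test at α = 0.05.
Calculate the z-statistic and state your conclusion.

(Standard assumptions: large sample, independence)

Answer: z = -1.0304, fail to reject H₀

Derivation:
H₀: p = 0.45, H₁: p ≠ 0.45
Standard error: SE = √(p₀(1-p₀)/n) = √(0.45×0.55/657) = 0.019409
z-statistic: z = (p̂ - p₀)/SE = (0.43 - 0.45)/0.019409 = -1.0304
Critical value: z_0.025 = ±1.960
p-value = 0.3028
Decision: fail to reject H₀ at α = 0.05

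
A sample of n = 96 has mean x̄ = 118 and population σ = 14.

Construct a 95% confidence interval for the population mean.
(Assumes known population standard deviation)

Confidence level: 95%, α = 0.05
z_0.025 = 1.960
SE = σ/√n = 14/√96 = 1.4289
Margin of error = 1.960 × 1.4289 = 2.8006
CI: x̄ ± margin = 118 ± 2.8006
CI: (115.1994, 120.8006)

Answer: (115.1994, 120.8006)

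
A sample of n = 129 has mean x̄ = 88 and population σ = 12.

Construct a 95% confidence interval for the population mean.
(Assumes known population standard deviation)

Confidence level: 95%, α = 0.05
z_0.025 = 1.960
SE = σ/√n = 12/√129 = 1.0565
Margin of error = 1.960 × 1.0565 = 2.0707
CI: x̄ ± margin = 88 ± 2.0707
CI: (85.9293, 90.0707)

Answer: (85.9293, 90.0707)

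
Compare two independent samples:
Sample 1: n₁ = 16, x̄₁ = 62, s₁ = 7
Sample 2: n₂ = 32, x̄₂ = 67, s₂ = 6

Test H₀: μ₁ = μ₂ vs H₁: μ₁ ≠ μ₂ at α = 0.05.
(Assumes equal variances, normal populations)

Answer: t = -2.5743, reject H₀

Derivation:
Pooled variance: s²_p = [15×7² + 31×6²]/(46) = 40.2391
s_p = 6.3434
SE = s_p×√(1/n₁ + 1/n₂) = 6.3434×√(1/16 + 1/32) = 1.9423
t = (x̄₁ - x̄₂)/SE = (62 - 67)/1.9423 = -2.5743
df = 46, t-critical = ±2.013
Decision: reject H₀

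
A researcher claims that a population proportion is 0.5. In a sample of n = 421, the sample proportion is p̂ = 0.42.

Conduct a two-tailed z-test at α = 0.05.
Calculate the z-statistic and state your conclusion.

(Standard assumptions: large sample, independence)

Answer: z = -3.2829, reject H₀

Derivation:
H₀: p = 0.5, H₁: p ≠ 0.5
Standard error: SE = √(p₀(1-p₀)/n) = √(0.5×0.5/421) = 0.024369
z-statistic: z = (p̂ - p₀)/SE = (0.42 - 0.5)/0.024369 = -3.2829
Critical value: z_0.025 = ±1.960
p-value = 0.0010
Decision: reject H₀ at α = 0.05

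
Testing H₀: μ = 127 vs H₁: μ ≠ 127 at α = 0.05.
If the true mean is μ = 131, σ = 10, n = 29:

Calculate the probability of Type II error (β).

Answer: β ≈ 0.4231

Derivation:
SE = σ/√n = 10/√29 = 1.8570
Critical values: μ₀ ± z_0.025×SE = 127 ± 1.960×1.8570
Acceptance region: (123.3603, 130.6397)
Under H₁ (μ = 131): z_high = (130.6397 - 131)/1.8570 = -0.1940, z_low = (123.3603 - 131)/1.8570 = -4.1140
β = P(not reject | H₁) = Φ(-0.1940) - Φ(-4.1140) ≈ 0.4231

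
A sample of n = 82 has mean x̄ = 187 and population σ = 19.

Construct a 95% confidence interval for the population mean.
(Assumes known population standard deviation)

Answer: (182.8875, 191.1125)

Derivation:
Confidence level: 95%, α = 0.05
z_0.025 = 1.960
SE = σ/√n = 19/√82 = 2.0982
Margin of error = 1.960 × 2.0982 = 4.1125
CI: x̄ ± margin = 187 ± 4.1125
CI: (182.8875, 191.1125)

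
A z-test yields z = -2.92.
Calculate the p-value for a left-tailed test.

Answer: p-value ≈ 0.0018

Derivation:
For z = -2.92:
p = P(Z < -2.92) = Φ(-2.92) = 0.0018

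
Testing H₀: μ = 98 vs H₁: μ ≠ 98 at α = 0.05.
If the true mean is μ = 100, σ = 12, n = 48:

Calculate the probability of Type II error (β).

Answer: β ≈ 0.7888

Derivation:
SE = σ/√n = 12/√48 = 1.7321
Critical values: μ₀ ± z_0.025×SE = 98 ± 1.960×1.7321
Acceptance region: (94.6051, 101.3949)
Under H₁ (μ = 100): z_high = (101.3949 - 100)/1.7321 = 0.8053, z_low = (94.6051 - 100)/1.7321 = -3.1147
β = P(not reject | H₁) = Φ(0.8053) - Φ(-3.1147) ≈ 0.7888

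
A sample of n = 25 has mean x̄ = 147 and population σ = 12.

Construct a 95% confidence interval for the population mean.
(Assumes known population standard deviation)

Confidence level: 95%, α = 0.05
z_0.025 = 1.960
SE = σ/√n = 12/√25 = 2.4000
Margin of error = 1.960 × 2.4000 = 4.7040
CI: x̄ ± margin = 147 ± 4.7040
CI: (142.2960, 151.7040)

Answer: (142.2960, 151.7040)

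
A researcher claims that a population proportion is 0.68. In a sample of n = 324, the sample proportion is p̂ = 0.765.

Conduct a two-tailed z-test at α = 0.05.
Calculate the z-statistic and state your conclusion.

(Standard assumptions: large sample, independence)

Answer: z = 3.2800, reject H₀

Derivation:
H₀: p = 0.68, H₁: p ≠ 0.68
Standard error: SE = √(p₀(1-p₀)/n) = √(0.68×0.32/324) = 0.025915
z-statistic: z = (p̂ - p₀)/SE = (0.765 - 0.68)/0.025915 = 3.2800
Critical value: z_0.025 = ±1.960
p-value = 0.0010
Decision: reject H₀ at α = 0.05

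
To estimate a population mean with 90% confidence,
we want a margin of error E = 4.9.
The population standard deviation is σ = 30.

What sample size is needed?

Answer: n = 102

Derivation:
z_0.05 = 1.645
n = (z×σ/E)² = (1.645×30/4.9)²
n = 101.4337
Round up: n = 102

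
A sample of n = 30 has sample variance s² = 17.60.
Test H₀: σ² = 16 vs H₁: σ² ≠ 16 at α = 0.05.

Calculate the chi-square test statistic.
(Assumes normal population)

df = n - 1 = 29
χ² = (n-1)s²/σ₀² = 29×17.60/16 = 31.9000
Critical values: χ²_{0.975,29} = 16.047, χ²_{0.025,29} = 45.722
Rejection region: χ² < 16.047 or χ² > 45.722
Decision: fail to reject H₀

Answer: χ² = 31.9000, fail to reject H₀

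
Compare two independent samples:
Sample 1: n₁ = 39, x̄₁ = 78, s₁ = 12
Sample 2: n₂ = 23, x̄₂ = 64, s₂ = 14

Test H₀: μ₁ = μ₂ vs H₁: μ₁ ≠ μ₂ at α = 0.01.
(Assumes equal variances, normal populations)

Answer: t = 4.1700, reject H₀

Derivation:
Pooled variance: s²_p = [38×12² + 22×14²]/(60) = 163.0667
s_p = 12.7698
SE = s_p×√(1/n₁ + 1/n₂) = 12.7698×√(1/39 + 1/23) = 3.3573
t = (x̄₁ - x̄₂)/SE = (78 - 64)/3.3573 = 4.1700
df = 60, t-critical = ±2.660
Decision: reject H₀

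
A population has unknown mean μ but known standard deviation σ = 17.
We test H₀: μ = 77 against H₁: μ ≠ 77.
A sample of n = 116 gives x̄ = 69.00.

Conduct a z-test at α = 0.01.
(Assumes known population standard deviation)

Standard error: SE = σ/√n = 17/√116 = 1.5784
z-statistic: z = (x̄ - μ₀)/SE = (69.00 - 77)/1.5784 = -5.0684
Critical value: ±2.576
p-value < 0.0001
Decision: reject H₀

Answer: z = -5.0684, reject H₀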